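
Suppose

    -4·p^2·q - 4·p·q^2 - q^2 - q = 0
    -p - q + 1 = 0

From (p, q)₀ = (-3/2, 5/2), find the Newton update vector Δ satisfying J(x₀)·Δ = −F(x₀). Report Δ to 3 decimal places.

At (-3/2, 5/2): F = (6.250, 0.000).
Jacobian J = [[-8·p·q - 4·q^2, -4·p^2 - 8·p·q - 2·q - 1], [-1, -1]].
At the point, J = [[5.000, 15.000], [-1.000, -1.000]] (det J = 10.000).
Solving J·Δ = −F gives Δ = (0.625, -0.625).

(0.625, -0.625)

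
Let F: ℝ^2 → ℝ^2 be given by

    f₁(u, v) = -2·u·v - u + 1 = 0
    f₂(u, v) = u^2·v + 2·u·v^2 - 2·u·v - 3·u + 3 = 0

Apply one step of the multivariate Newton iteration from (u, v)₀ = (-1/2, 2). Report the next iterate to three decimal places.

(0.356, 2.780)

At (-1/2, 2): F = (3.500, 3.000).
Jacobian J = [[-2·v - 1, -2·u], [2·u·v + 2·v^2 - 2·v - 3, u^2 + 4·u·v - 2·u]].
At the point, J = [[-5.000, 1.000], [-1.000, -2.750]] (det J = 14.750).
Solving J·Δ = −F gives Δ = (0.856, 0.780).
Then the next iterate is (u, v)₁ = (0.356, 2.780).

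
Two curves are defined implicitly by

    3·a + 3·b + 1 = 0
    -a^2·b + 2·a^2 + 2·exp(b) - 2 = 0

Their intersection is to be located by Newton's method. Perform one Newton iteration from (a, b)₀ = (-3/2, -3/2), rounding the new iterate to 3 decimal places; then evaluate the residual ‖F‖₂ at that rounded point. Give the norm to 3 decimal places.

5.169

At (-3/2, -3/2): F = (-8.000, 6.32126).
Jacobian J = [[3, 3], [-2·a·b + 4·a, -a^2 + 2·exp(b)]].
At the point, J = [[3.000, 3.000], [-10.500, -1.80374]] (det J = 26.08878).
Solving J·Δ = −F gives Δ = (0.174, 2.493).
Then the next iterate is (a, b)₁ = (-1.326, 0.993).
Re-evaluating at (-1.326, 0.993): F = (0.001, 5.16922), so ‖F‖₂ = 5.169.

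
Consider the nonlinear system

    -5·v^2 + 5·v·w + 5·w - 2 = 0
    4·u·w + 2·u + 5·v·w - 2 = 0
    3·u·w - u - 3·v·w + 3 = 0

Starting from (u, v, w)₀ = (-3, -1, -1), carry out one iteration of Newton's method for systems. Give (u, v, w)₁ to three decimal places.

At (-3, -1, -1): F = (-7.000, 9.000, 12.000).
Jacobian J = [[0, -10·v + 5·w, 5·v + 5], [4·w + 2, 5·w, 4·u + 5·v], [3·w - 1, -3·w, 3·u - 3·v]].
At the point, J = [[0.000, 5.000, 0.000], [-2.000, -5.000, -17.000], [-4.000, 3.000, -6.000]] (det J = 280.000).
Solving J·Δ = −F gives Δ = (4.704, 1.400, -0.436).
Then the next iterate is (u, v, w)₁ = (1.704, 0.400, -1.436).

(1.704, 0.400, -1.436)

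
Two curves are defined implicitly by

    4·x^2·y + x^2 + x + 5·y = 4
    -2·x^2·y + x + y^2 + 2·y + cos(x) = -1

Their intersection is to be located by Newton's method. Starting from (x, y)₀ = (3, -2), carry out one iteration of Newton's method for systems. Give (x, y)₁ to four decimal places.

At (3, -2): F = (-74.0000, 39.010008).
Jacobian J = [[8·x·y + 2·x + 1, 4·x^2 + 5], [-4·x·y - sin(x) + 1, -2·x^2 + 2·y + 2]].
At the point, J = [[-41.0000, 41.0000], [24.858880, -20.0000]] (det J = -199.214080).
Solving J·Δ = −F gives Δ = (-0.5994, 1.2055).
Then the next iterate is (x, y)₁ = (2.4006, -0.7945).

(2.4006, -0.7945)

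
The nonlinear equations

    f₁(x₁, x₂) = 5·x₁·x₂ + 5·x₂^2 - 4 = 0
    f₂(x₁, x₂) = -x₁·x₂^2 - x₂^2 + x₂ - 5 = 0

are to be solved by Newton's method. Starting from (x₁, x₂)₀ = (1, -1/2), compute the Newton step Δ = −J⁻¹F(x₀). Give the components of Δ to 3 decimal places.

At (1, -1/2): F = (-5.250, -6.000).
Jacobian J = [[5·x₂, 5·x₁ + 10·x₂], [-x₂^2, -2·x₁·x₂ - 2·x₂ + 1]].
At the point, J = [[-2.500, 0.000], [-0.250, 3.000]] (det J = -7.500).
Solving J·Δ = −F gives Δ = (-2.100, 1.825).

(-2.100, 1.825)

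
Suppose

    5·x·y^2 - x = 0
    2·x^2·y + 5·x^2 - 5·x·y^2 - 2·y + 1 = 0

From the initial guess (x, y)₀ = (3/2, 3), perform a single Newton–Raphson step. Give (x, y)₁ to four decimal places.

(1.0066, 2.0158)

At (3/2, 3): F = (66.0000, -47.7500).
Jacobian J = [[5·y^2 - 1, 10·x·y], [4·x·y + 10·x - 5·y^2, 2·x^2 - 10·x·y - 2]].
At the point, J = [[44.0000, 45.0000], [-12.0000, -42.5000]] (det J = -1330.0000).
Solving J·Δ = −F gives Δ = (-0.4934, -0.9842).
Then the next iterate is (x, y)₁ = (1.0066, 2.0158).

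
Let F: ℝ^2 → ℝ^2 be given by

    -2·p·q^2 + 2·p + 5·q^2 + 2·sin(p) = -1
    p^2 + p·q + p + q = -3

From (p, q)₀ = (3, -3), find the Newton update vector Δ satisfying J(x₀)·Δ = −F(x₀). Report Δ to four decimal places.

At (3, -3): F = (-1.717760, 3.0000).
Jacobian J = [[-2·q^2 + 2·cos(p) + 2, -4·p·q + 10·q], [2·p + q + 1, p + 1]].
At the point, J = [[-17.979985, 6.0000], [4.0000, 4.0000]] (det J = -95.919940).
Solving J·Δ = −F gives Δ = (-0.2593, -0.4907).

(-0.2593, -0.4907)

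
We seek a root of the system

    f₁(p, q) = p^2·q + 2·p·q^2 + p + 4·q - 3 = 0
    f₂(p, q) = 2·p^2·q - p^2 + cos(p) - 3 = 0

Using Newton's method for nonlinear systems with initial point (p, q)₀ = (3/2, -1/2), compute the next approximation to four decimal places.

(1.2051, 0.6923)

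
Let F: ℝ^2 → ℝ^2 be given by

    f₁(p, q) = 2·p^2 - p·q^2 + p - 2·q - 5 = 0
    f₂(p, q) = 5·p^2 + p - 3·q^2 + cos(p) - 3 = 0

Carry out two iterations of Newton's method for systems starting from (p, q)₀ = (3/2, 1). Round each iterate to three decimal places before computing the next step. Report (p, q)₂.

(2.549, -1.466)

At (3/2, 1): F = (-2.500, 6.82074).
Jacobian J = [[4·p - q^2 + 1, -2·p·q - 2], [10·p - sin(p) + 1, -6·q]].
At the point, J = [[6.000, -5.000], [15.00251, -6.000]] (det J = 39.01253).
Solving J·Δ = −F gives Δ = (-1.259, -2.010).
Then the next iterate is (p, q)₁ = (0.241, -1.010).
Round to (0.241, -1.010) and repeat: F = (-2.86868, -4.55780), J = [[0.94390, -1.51318], [3.17133, 6.060]].
Δ = (2.308, -0.456), so (p, q)₂ = (2.549, -1.466).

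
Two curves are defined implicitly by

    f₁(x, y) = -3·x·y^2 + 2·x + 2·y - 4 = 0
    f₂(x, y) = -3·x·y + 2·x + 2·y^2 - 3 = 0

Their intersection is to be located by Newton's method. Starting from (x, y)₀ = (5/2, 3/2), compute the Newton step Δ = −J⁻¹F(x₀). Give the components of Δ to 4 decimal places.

At (5/2, 3/2): F = (-12.8750, -4.7500).
Jacobian J = [[-3·y^2 + 2, -6·x·y + 2], [-3·y + 2, -3·x + 4·y]].
At the point, J = [[-4.7500, -20.5000], [-2.5000, -1.5000]] (det J = -44.1250).
Solving J·Δ = −F gives Δ = (-1.7691, -0.2181).

(-1.7691, -0.2181)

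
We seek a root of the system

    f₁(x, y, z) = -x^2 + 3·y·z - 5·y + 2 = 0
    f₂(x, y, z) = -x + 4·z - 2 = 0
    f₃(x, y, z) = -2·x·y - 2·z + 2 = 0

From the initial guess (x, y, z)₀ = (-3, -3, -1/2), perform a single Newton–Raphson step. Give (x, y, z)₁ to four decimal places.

At (-3, -3, -1/2): F = (12.5000, -1.0000, -15.0000).
Jacobian J = [[-2·x, 3·z - 5, 3·y], [-1, 0, 4], [-2·y, -2·x, -2]].
At the point, J = [[6.0000, -6.5000, -9.0000], [-1.0000, 0.0000, 4.0000], [6.0000, 6.0000, -2.0000]] (det J = -233.0000).
Solving J·Δ = −F gives Δ = (0.6738, 1.9657, 0.4185).
Then the next iterate is (x, y, z)₁ = (-2.3262, -1.0343, -0.0815).

(-2.3262, -1.0343, -0.0815)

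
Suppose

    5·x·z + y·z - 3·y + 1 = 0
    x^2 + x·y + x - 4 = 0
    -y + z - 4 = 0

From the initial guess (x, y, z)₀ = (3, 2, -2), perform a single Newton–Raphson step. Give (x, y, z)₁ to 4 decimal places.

(3.8913, -5.3406, -1.3406)

At (3, 2, -2): F = (-39.0000, 14.0000, -8.0000).
Jacobian J = [[5·z, z - 3, 5·x + y], [2·x + y + 1, x, 0], [0, -1, 1]].
At the point, J = [[-10.0000, -5.0000, 17.0000], [9.0000, 3.0000, 0.0000], [0.0000, -1.0000, 1.0000]] (det J = -138.0000).
Solving J·Δ = −F gives Δ = (0.8913, -7.3406, 0.6594).
Then the next iterate is (x, y, z)₁ = (3.8913, -5.3406, -1.3406).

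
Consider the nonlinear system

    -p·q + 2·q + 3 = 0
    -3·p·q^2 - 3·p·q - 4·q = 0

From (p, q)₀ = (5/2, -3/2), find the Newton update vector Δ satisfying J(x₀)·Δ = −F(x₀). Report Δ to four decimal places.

(-2.6951, -0.5854)

At (5/2, -3/2): F = (3.7500, 0.3750).
Jacobian J = [[-q, -p + 2], [-3·q^2 - 3·q, -6·p·q - 3·p - 4]].
At the point, J = [[1.5000, -0.5000], [-2.2500, 11.0000]] (det J = 15.3750).
Solving J·Δ = −F gives Δ = (-2.6951, -0.5854).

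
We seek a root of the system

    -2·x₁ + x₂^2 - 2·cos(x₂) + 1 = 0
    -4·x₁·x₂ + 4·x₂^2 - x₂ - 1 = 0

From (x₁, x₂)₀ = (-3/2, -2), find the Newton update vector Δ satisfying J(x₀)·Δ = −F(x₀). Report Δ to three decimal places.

(0.993, 1.177)

At (-3/2, -2): F = (8.83229, 5.000).
Jacobian J = [[-2, 2·x₂ + 2·sin(x₂)], [-4·x₂, -4·x₁ + 8·x₂ - 1]].
At the point, J = [[-2.000, -5.81859], [8.000, -11.000]] (det J = 68.54876).
Solving J·Δ = −F gives Δ = (0.993, 1.177).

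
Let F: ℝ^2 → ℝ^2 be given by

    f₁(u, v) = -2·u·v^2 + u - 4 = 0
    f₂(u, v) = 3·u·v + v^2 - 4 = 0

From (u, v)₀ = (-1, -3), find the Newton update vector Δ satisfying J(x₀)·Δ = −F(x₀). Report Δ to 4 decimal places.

At (-1, -3): F = (13.0000, 14.0000).
Jacobian J = [[-2·v^2 + 1, -4·u·v], [3·v, 3·u + 2·v]].
At the point, J = [[-17.0000, -12.0000], [-9.0000, -9.0000]] (det J = 45.0000).
Solving J·Δ = −F gives Δ = (-1.1333, 2.6889).

(-1.1333, 2.6889)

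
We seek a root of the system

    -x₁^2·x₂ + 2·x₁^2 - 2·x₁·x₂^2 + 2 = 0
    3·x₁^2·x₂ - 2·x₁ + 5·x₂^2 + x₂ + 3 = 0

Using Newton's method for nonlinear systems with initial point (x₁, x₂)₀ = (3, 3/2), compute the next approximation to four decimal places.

At (3, 3/2): F = (-7.0000, 50.2500).
Jacobian J = [[-2·x₁·x₂ + 4·x₁ - 2·x₂^2, -x₁^2 - 4·x₁·x₂], [6·x₁·x₂ - 2, 3·x₁^2 + 10·x₂ + 1]].
At the point, J = [[-1.5000, -27.0000], [25.0000, 43.0000]] (det J = 610.5000).
Solving J·Δ = −F gives Δ = (-1.7293, -0.1632).
Then the next iterate is (x₁, x₂)₁ = (1.2707, 1.3368).

(1.2707, 1.3368)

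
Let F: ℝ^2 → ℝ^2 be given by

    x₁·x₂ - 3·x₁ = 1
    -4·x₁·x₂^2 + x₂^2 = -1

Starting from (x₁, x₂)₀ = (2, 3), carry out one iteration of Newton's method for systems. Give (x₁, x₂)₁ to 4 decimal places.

(-0.3056, 3.5000)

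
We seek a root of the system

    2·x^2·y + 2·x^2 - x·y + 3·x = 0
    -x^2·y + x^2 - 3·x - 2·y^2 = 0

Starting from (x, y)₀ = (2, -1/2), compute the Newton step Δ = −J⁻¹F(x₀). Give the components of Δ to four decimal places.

At (2, -1/2): F = (11.0000, -0.5000).
Jacobian J = [[4·x·y + 4·x - y + 3, 2·x^2 - x], [-2·x·y + 2·x - 3, -x^2 - 4·y]].
At the point, J = [[7.5000, 6.0000], [3.0000, -2.0000]] (det J = -33.0000).
Solving J·Δ = −F gives Δ = (-0.5758, -1.1136).

(-0.5758, -1.1136)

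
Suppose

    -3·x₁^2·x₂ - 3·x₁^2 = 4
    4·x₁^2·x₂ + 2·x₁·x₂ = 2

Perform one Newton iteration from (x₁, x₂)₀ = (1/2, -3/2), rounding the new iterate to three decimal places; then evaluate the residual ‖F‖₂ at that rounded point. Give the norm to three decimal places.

At (1/2, -3/2): F = (-3.625, -5.000).
Jacobian J = [[-6·x₁·x₂ - 6·x₁, -3·x₁^2], [8·x₁·x₂ + 2·x₂, 4·x₁^2 + 2·x₁]].
At the point, J = [[1.500, -0.750], [-9.000, 2.000]] (det J = -3.750).
Solving J·Δ = −F gives Δ = (-2.933, -10.700).
Then the next iterate is (x₁, x₂)₁ = (-2.433, -12.200).
Re-evaluating at (-2.433, -12.200): F = (194.89483, -231.50586), so ‖F‖₂ = 302.620.

302.620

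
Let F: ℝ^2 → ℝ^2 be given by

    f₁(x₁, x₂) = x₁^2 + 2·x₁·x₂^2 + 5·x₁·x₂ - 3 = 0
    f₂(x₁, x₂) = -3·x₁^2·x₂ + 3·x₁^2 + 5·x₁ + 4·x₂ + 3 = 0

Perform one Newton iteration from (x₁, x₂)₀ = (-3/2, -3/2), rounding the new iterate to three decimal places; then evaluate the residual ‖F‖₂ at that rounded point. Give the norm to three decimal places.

At (-3/2, -3/2): F = (3.750, 6.375).
Jacobian J = [[2·x₁ + 2·x₂^2 + 5·x₂, 4·x₁·x₂ + 5·x₁], [-6·x₁·x₂ + 6·x₁ + 5, -3·x₁^2 + 4]].
At the point, J = [[-6.000, 1.500], [-17.500, -2.750]] (det J = 42.750).
Solving J·Δ = −F gives Δ = (0.465, -0.640).
Then the next iterate is (x₁, x₂)₁ = (-1.035, -2.140).
Re-evaluating at (-1.035, -2.140): F = (-0.33405, -0.64406), so ‖F‖₂ = 0.726.

0.726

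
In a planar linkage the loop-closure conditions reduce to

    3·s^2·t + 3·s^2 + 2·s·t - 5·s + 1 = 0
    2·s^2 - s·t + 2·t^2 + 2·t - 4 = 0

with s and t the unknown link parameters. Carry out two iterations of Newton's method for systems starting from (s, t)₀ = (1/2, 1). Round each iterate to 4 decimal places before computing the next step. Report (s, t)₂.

(0.6992, 1.0690)

At (1/2, 1): F = (1.0000, 0.0000).
Jacobian J = [[6·s·t + 6·s + 2·t - 5, 3·s^2 + 2·s], [4·s - t, -s + 4·t + 2]].
At the point, J = [[3.0000, 1.7500], [1.0000, 5.5000]] (det J = 14.7500).
Solving J·Δ = −F gives Δ = (-0.3729, 0.0678).
Then the next iterate is (s, t)₁ = (0.1271, 1.0678).
Round to (0.1271, 1.0678) and repeat: F = (0.736147, 0.312585), J = [[-1.287496, 0.302663], [-0.5594, 6.1441]].
Δ = (0.5721, 0.0012), so (s, t)₂ = (0.6992, 1.0690).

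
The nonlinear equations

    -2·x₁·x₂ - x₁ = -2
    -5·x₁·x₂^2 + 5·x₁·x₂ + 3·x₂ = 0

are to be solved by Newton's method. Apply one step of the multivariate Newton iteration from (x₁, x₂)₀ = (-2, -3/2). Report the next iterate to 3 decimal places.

(56.000, -30.000)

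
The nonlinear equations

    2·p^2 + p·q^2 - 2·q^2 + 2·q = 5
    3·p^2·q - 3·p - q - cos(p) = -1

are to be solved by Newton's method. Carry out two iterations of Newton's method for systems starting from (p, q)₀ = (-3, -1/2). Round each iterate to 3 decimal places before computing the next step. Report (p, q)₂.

At (-3, -1/2): F = (10.750, -2.01001).
Jacobian J = [[4·p + q^2, 2·p·q - 4·q + 2], [6·p·q + sin(p) - 3, 3·p^2 - 1]].
At the point, J = [[-11.750, 7.000], [5.85888, 26.000]] (det J = -346.51216).
Solving J·Δ = −F gives Δ = (0.847, -0.114).
Then the next iterate is (p, q)₁ = (-2.153, -0.614).
Round to (-2.153, -0.614) and repeat: F = (1.47715, 0.08444), J = [[-8.23500, 7.09988], [4.09640, 12.90623]].
Δ = (0.136, -0.050), so (p, q)₂ = (-2.017, -0.664).

(-2.017, -0.664)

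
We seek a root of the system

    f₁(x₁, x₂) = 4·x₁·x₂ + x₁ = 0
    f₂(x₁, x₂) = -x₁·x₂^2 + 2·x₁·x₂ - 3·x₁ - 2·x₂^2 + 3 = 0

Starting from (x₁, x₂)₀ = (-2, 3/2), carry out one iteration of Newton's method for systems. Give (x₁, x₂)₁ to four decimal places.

(-0.2609, 1.2717)

At (-2, 3/2): F = (-14.0000, 3.0000).
Jacobian J = [[4·x₂ + 1, 4·x₁], [-x₂^2 + 2·x₂ - 3, -2·x₁·x₂ + 2·x₁ - 4·x₂]].
At the point, J = [[7.0000, -8.0000], [-2.2500, -4.0000]] (det J = -46.0000).
Solving J·Δ = −F gives Δ = (1.7391, -0.2283).
Then the next iterate is (x₁, x₂)₁ = (-0.2609, 1.2717).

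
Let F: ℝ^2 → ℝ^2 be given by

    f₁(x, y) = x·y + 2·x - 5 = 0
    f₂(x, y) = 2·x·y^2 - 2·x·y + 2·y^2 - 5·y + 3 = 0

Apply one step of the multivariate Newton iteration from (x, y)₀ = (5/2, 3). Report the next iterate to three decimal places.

(1.346, 2.308)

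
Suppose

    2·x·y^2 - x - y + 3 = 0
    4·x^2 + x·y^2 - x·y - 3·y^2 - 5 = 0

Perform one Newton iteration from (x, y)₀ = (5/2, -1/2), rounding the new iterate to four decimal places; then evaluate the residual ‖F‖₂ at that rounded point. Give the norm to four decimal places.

At (5/2, -1/2): F = (2.2500, 21.1250).
Jacobian J = [[2·y^2 - 1, 4·x·y - 1], [8·x + y^2 - y, 2·x·y - x - 6·y]].
At the point, J = [[-0.5000, -6.0000], [20.7500, -2.0000]] (det J = 125.5000).
Solving J·Δ = −F gives Δ = (-0.9741, 0.4562).
Then the next iterate is (x, y)₁ = (1.5259, -0.0438).
Re-evaluating at (1.5259, -0.0438): F = (1.523755, 4.377490), so ‖F‖₂ = 4.6351.

4.6351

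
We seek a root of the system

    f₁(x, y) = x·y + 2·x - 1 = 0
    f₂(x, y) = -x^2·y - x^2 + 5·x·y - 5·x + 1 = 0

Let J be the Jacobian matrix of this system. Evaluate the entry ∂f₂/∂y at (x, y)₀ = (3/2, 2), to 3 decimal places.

5.250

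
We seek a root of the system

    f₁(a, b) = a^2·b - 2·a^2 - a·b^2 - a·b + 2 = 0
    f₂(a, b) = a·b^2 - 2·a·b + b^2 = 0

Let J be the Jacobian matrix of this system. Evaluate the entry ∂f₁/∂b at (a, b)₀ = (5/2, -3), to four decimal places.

18.7500

∂f₁/∂b = a^2 - 2·a·b - a.
At (5/2, -3) this is 18.7500.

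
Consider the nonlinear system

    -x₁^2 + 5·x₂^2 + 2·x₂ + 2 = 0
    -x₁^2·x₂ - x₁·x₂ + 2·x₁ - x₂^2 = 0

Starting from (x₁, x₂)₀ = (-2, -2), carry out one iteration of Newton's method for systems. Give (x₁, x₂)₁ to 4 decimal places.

At (-2, -2): F = (14.0000, -4.0000).
Jacobian J = [[-2·x₁, 10·x₂ + 2], [-2·x₁·x₂ - x₂ + 2, -x₁^2 - x₁ - 2·x₂]].
At the point, J = [[4.0000, -18.0000], [-4.0000, 2.0000]] (det J = -64.0000).
Solving J·Δ = −F gives Δ = (-0.6875, 0.6250).
Then the next iterate is (x₁, x₂)₁ = (-2.6875, -1.3750).

(-2.6875, -1.3750)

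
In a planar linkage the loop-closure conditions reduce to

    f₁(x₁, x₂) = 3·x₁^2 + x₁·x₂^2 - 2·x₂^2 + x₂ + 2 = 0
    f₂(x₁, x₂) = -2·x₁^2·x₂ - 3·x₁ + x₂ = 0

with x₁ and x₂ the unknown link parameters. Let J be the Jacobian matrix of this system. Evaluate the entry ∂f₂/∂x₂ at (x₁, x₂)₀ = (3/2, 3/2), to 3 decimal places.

∂f₂/∂x₂ = -2·x₁^2 + 1.
At (3/2, 3/2) this is -3.500.

-3.500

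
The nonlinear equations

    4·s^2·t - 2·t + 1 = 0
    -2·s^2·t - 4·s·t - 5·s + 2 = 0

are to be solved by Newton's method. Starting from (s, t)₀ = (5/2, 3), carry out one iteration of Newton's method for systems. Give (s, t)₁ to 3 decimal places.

At (5/2, 3): F = (70.000, -78.000).
Jacobian J = [[8·s·t, 4·s^2 - 2], [-4·s·t - 4·t - 5, -2·s^2 - 4·s]].
At the point, J = [[60.000, 23.000], [-47.000, -22.500]] (det J = -269.000).
Solving J·Δ = −F gives Δ = (0.814, -5.167).
Then the next iterate is (s, t)₁ = (3.314, -2.167).

(3.314, -2.167)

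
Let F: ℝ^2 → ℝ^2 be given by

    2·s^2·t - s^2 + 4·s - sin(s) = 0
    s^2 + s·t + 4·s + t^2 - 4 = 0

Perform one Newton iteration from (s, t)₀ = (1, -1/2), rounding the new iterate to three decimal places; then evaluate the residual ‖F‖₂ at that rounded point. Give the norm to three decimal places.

0.560

At (1, -1/2): F = (1.15853, 0.750).
Jacobian J = [[4·s·t - 2·s - cos(s) + 4, 2·s^2], [2·s + t + 4, s + 2·t]].
At the point, J = [[-0.54030, 2.000], [5.500, 0.000]] (det J = -11.000).
Solving J·Δ = −F gives Δ = (-0.136, -0.616).
Then the next iterate is (s, t)₁ = (0.864, -1.116).
Re-evaluating at (0.864, -1.116): F = (0.28288, 0.48373), so ‖F‖₂ = 0.560.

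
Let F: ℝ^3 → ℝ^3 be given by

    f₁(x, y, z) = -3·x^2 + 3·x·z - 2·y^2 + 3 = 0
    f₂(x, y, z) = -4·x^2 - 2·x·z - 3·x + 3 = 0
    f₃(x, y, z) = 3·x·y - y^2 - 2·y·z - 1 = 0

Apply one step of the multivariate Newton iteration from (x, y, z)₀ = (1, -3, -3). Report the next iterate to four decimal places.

At (1, -3, -3): F = (-27.0000, 2.0000, -37.0000).
Jacobian J = [[-6·x + 3·z, -4·y, 3·x], [-8·x - 2·z - 3, 0, -2·x], [3·y, 3·x - 2·y - 2·z, -2·y]].
At the point, J = [[-15.0000, 12.0000, 3.0000], [-5.0000, 0.0000, -2.0000], [-9.0000, 15.0000, 6.0000]] (det J = -99.0000).
Solving J·Δ = −F gives Δ = (0.2424, 2.4545, 0.3939).
Then the next iterate is (x, y, z)₁ = (1.2424, -0.5455, -2.6061).

(1.2424, -0.5455, -2.6061)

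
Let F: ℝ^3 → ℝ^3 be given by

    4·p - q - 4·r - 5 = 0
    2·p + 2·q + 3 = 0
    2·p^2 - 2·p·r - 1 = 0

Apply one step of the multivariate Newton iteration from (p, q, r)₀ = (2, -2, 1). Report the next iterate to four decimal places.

At (2, -2, 1): F = (1.0000, 3.0000, 3.0000).
Jacobian J = [[4, -1, -4], [2, 2, 0], [4·p - 2·r, 0, -2·p]].
At the point, J = [[4.0000, -1.0000, -4.0000], [2.0000, 2.0000, 0.0000], [6.0000, 0.0000, -4.0000]] (det J = 8.0000).
Solving J·Δ = −F gives Δ = (-0.5000, -1.0000, 0.0000).
Then the next iterate is (p, q, r)₁ = (1.5000, -3.0000, 1.0000).

(1.5000, -3.0000, 1.0000)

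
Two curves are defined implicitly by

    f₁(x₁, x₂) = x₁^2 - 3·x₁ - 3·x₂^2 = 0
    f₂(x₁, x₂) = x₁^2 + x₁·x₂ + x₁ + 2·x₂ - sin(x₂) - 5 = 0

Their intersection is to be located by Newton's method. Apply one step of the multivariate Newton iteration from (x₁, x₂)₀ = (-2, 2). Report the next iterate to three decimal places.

(-5.201, 3.701)

At (-2, 2): F = (-2.000, -3.90930).
Jacobian J = [[2·x₁ - 3, -6·x₂], [2·x₁ + x₂ + 1, x₁ - cos(x₂) + 2]].
At the point, J = [[-7.000, -12.000], [-1.000, 0.41615]] (det J = -14.91303).
Solving J·Δ = −F gives Δ = (-3.201, 1.701).
Then the next iterate is (x₁, x₂)₁ = (-5.201, 3.701).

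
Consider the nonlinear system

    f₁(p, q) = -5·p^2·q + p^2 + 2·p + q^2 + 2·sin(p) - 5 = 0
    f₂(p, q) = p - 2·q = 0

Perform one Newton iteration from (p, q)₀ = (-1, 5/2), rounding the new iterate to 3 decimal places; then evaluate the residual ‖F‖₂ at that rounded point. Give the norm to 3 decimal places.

At (-1, 5/2): F = (-13.93294, -6.000).
Jacobian J = [[-10·p·q + 2·p + 2·cos(p) + 2, -5·p^2 + 2·q], [1, -2]].
At the point, J = [[26.08060, 0.000], [1.000, -2.000]] (det J = -52.16121).
Solving J·Δ = −F gives Δ = (0.534, -2.733).
Then the next iterate is (p, q)₁ = (-0.466, -0.233).
Re-evaluating at (-0.466, -0.233): F = (-6.30620, 0.000), so ‖F‖₂ = 6.306.

6.306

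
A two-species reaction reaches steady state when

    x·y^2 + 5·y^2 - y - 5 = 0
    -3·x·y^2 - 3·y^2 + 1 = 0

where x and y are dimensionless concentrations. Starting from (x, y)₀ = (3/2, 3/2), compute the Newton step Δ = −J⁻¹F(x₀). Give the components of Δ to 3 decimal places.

(-1.493, -0.258)

At (3/2, 3/2): F = (8.125, -15.875).
Jacobian J = [[y^2, 2·x·y + 10·y - 1], [-3·y^2, -6·x·y - 6·y]].
At the point, J = [[2.250, 18.500], [-6.750, -22.500]] (det J = 74.250).
Solving J·Δ = −F gives Δ = (-1.493, -0.258).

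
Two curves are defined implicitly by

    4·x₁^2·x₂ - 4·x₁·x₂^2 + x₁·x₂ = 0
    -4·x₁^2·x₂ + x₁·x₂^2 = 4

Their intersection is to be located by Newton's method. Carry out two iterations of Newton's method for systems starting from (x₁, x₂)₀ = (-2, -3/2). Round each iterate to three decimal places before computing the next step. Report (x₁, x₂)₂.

At (-2, -3/2): F = (-3.000, 15.500).
Jacobian J = [[8·x₁·x₂ - 4·x₂^2 + x₂, 4·x₁^2 - 8·x₁·x₂ + x₁], [-8·x₁·x₂ + x₂^2, -4·x₁^2 + 2·x₁·x₂]].
At the point, J = [[13.500, -10.000], [-21.750, -10.000]] (det J = -352.500).
Solving J·Δ = −F gives Δ = (0.525, 0.409).
Then the next iterate is (x₁, x₂)₁ = (-1.475, -1.091).
Round to (-1.475, -1.091) and repeat: F = (-0.86254, 3.73876), J = [[7.02168, -5.64630], [-11.68352, -5.48405]].
Δ = (0.247, 0.155), so (x₁, x₂)₂ = (-1.228, -0.936).

(-1.228, -0.936)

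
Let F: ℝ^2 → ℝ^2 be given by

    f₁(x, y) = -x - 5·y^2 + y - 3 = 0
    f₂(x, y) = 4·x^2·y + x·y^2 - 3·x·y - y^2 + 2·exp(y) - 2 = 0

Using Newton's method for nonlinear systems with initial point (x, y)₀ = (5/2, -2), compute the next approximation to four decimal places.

(1.9798, -0.7152)

At (5/2, -2): F = (-27.5000, -30.729329).
Jacobian J = [[-1, -10·y + 1], [8·x·y + y^2 - 3·y, 4·x^2 + 2·x·y - 3·x - 2·y + 2·exp(y)]].
At the point, J = [[-1.0000, 21.0000], [-30.0000, 11.770671]] (det J = 618.229329).
Solving J·Δ = −F gives Δ = (-0.5202, 1.2848).
Then the next iterate is (x, y)₁ = (1.9798, -0.7152).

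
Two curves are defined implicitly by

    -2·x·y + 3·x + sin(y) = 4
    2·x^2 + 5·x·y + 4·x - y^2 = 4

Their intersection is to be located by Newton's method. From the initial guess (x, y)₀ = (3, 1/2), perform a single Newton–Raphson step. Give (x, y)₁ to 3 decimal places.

At (3, 1/2): F = (2.47943, 33.250).
Jacobian J = [[-2·y + 3, -2·x + cos(y)], [4·x + 5·y + 4, 5·x - 2·y]].
At the point, J = [[2.000, -5.12242], [18.500, 14.000]] (det J = 122.76472).
Solving J·Δ = −F gives Δ = (-1.670, -0.168).
Then the next iterate is (x, y)₁ = (1.330, 0.332).

(1.330, 0.332)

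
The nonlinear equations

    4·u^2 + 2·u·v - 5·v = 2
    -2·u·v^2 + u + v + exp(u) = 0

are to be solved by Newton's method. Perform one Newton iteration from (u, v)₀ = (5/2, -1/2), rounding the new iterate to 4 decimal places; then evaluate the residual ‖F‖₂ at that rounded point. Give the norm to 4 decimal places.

6.8486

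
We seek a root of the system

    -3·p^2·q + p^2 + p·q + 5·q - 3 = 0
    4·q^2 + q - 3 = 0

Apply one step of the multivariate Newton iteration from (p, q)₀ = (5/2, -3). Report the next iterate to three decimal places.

(2.025, -1.696)

At (5/2, -3): F = (37.000, 30.000).
Jacobian J = [[-6·p·q + 2·p + q, -3·p^2 + p + 5], [0, 8·q + 1]].
At the point, J = [[47.000, -11.250], [0.000, -23.000]] (det J = -1081.000).
Solving J·Δ = −F gives Δ = (-0.475, 1.304).
Then the next iterate is (p, q)₁ = (2.025, -1.696).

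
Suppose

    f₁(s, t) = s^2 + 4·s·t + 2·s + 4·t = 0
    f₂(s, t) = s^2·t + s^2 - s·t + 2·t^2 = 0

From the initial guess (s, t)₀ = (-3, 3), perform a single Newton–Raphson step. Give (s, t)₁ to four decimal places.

(-3.0000, 0.3750)

At (-3, 3): F = (-21.0000, 63.0000).
Jacobian J = [[2·s + 4·t + 2, 4·s + 4], [2·s·t + 2·s - t, s^2 - s + 4·t]].
At the point, J = [[8.0000, -8.0000], [-27.0000, 24.0000]] (det J = -24.0000).
Solving J·Δ = −F gives Δ = (0.0000, -2.6250).
Then the next iterate is (s, t)₁ = (-3.0000, 0.3750).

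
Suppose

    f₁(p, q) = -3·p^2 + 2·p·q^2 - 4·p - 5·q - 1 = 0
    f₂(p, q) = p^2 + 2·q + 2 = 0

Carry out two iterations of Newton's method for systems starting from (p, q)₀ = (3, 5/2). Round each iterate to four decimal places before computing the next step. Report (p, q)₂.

(2.6700, -2.1126)

At (3, 5/2): F = (-15.0000, 16.0000).
Jacobian J = [[-6·p + 2·q^2 - 4, 4·p·q - 5], [2·p, 2]].
At the point, J = [[-9.5000, 25.0000], [6.0000, 2.0000]] (det J = -169.0000).
Solving J·Δ = −F gives Δ = (-2.5444, -0.3669).
Then the next iterate is (p, q)₁ = (0.4556, 2.1331).
Round to (0.4556, 2.1331) and repeat: F = (-9.964549, 6.473771), J = [[2.366631, -1.112639], [0.9112, 2.0000]].
Δ = (2.2144, -4.2457), so (p, q)₂ = (2.6700, -2.1126).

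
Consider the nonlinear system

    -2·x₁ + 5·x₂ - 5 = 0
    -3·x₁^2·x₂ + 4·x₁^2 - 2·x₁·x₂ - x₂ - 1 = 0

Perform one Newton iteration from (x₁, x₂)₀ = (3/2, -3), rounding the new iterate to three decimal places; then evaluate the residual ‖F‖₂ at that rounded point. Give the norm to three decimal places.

11.711

At (3/2, -3): F = (-23.000, 40.250).
Jacobian J = [[-2, 5], [-6·x₁·x₂ + 8·x₁ - 2·x₂, -3·x₁^2 - 2·x₁ - 1]].
At the point, J = [[-2.000, 5.000], [45.000, -10.750]] (det J = -203.500).
Solving J·Δ = −F gives Δ = (0.226, 4.690).
Then the next iterate is (x₁, x₂)₁ = (1.726, 1.690).
Re-evaluating at (1.726, 1.690): F = (-0.002, -11.71149), so ‖F‖₂ = 11.711.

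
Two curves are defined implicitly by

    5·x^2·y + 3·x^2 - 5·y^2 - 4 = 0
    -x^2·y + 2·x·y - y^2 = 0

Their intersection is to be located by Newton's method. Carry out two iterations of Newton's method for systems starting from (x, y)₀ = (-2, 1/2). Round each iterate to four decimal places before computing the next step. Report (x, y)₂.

At (-2, 1/2): F = (16.7500, -4.2500).
Jacobian J = [[10·x·y + 6·x, 5·x^2 - 10·y], [-2·x·y + 2·y, -x^2 + 2·x - 2·y]].
At the point, J = [[-22.0000, 15.0000], [3.0000, -9.0000]] (det J = 153.0000).
Solving J·Δ = −F gives Δ = (0.5686, -0.2827).
Then the next iterate is (x, y)₁ = (-1.4314, 0.2173).
Round to (-1.4314, 0.2173) and repeat: F = (4.136758, -1.114533), J = [[-11.698832, 8.071530], [1.056686, -5.346306]].
Δ = (0.2429, -0.1605), so (x, y)₂ = (-1.1885, 0.0568).

(-1.1885, 0.0568)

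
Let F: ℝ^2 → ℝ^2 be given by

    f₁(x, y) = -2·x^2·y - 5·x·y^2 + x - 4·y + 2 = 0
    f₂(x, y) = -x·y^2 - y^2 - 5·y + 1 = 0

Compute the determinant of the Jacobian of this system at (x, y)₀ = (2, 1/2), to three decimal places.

28.500

J = [[-4·x·y - 5·y^2 + 1, -2·x^2 - 10·x·y - 4], [-y^2, -2·x·y - 2·y - 5]].
At the point, J = [[-4.250, -22.000], [-0.250, -8.000]].
det J = 28.500.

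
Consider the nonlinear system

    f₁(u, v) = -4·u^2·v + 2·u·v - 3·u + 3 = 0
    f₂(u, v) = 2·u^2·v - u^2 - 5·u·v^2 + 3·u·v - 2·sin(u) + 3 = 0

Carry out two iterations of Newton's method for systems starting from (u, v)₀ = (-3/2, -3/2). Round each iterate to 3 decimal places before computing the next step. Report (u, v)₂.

At (-3/2, -3/2): F = (25.500, 19.61999).
Jacobian J = [[-8·u·v + 2·v - 3, -4·u^2 + 2·u], [4·u·v - 2·u - 5·v^2 + 3·v - 2·cos(u), 2·u^2 - 10·u·v + 3·u]].
At the point, J = [[-24.000, -12.000], [-3.89147, -22.500]] (det J = 493.30231).
Solving J·Δ = −F gives Δ = (0.686, 0.753).
Then the next iterate is (u, v)₁ = (-0.814, -0.747).
Round to (-0.814, -0.747) and repeat: F = (8.63795, 6.89683), J = [[-9.35846, -4.27838], [-2.34400, -7.19739]].
Δ = (0.570, 0.773), so (u, v)₂ = (-0.244, 0.026).

(-0.244, 0.026)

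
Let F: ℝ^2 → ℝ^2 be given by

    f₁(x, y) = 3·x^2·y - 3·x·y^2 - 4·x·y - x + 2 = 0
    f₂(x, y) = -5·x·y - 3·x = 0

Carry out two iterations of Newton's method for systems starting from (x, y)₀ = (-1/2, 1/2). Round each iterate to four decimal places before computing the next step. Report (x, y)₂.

(-1.3332, -1.1390)

At (-1/2, 1/2): F = (4.2500, 2.7500).
Jacobian J = [[6·x·y - 3·y^2 - 4·y - 1, 3·x^2 - 6·x·y - 4·x], [-5·y - 3, -5·x]].
At the point, J = [[-5.2500, 4.2500], [-5.5000, 2.5000]] (det J = 10.2500).
Solving J·Δ = −F gives Δ = (0.1037, -0.8720).
Then the next iterate is (x, y)₁ = (-0.3963, -0.3720).
Round to (-0.3963, -0.3720) and repeat: F = (1.795858, 0.451782), J = [[0.957390, 1.171819], [-1.1400, 1.9815]].
Δ = (-0.9369, -0.7670), so (x, y)₂ = (-1.3332, -1.1390).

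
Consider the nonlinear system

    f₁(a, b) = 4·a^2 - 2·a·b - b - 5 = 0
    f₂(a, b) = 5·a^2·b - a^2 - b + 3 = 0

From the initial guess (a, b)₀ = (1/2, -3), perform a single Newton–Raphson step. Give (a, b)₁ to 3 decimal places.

(0.653, -1.237)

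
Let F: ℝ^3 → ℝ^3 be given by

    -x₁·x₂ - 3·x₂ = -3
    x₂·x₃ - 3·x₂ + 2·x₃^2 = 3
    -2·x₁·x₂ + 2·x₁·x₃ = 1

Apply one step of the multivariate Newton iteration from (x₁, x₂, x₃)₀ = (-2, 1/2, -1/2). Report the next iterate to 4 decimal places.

(3.5000, 0.2500, -2.7500)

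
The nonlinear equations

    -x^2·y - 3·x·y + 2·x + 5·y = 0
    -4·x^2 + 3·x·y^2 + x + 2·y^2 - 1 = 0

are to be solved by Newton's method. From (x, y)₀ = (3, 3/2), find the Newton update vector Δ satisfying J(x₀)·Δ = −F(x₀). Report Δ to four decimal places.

(-0.9577, -0.1913)

At (3, 3/2): F = (-13.5000, -9.2500).
Jacobian J = [[-2·x·y - 3·y + 2, -x^2 - 3·x + 5], [-8·x + 3·y^2 + 1, 6·x·y + 4·y]].
At the point, J = [[-11.5000, -13.0000], [-16.2500, 33.0000]] (det J = -590.7500).
Solving J·Δ = −F gives Δ = (-0.9577, -0.1913).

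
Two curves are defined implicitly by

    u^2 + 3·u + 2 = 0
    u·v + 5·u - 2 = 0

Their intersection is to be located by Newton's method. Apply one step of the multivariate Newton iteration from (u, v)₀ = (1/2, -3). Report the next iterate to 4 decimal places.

(-0.4375, 2.7500)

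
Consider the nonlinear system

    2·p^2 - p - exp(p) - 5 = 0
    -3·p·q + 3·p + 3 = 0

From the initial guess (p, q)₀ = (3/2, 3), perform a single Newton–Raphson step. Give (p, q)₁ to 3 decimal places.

(14.005, -15.007)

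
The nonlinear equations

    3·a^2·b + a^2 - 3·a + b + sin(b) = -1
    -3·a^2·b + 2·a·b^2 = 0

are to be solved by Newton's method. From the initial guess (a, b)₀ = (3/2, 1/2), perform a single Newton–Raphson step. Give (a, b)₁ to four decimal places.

(0.8759, 0.4657)

At (3/2, 1/2): F = (3.104426, -2.6250).
Jacobian J = [[6·a·b + 2·a - 3, 3·a^2 + cos(b) + 1], [-6·a·b + 2·b^2, -3·a^2 + 4·a·b]].
At the point, J = [[4.5000, 8.627583], [-4.0000, -3.7500]] (det J = 17.635330).
Solving J·Δ = −F gives Δ = (-0.6241, -0.0343).
Then the next iterate is (a, b)₁ = (0.8759, 0.4657).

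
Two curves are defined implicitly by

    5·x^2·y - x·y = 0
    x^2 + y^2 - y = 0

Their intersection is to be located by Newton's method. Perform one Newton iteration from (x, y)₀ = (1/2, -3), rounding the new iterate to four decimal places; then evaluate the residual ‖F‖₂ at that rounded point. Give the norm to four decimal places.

At (1/2, -3): F = (-2.2500, 12.2500).
Jacobian J = [[10·x·y - y, 5·x^2 - x], [2·x, 2·y - 1]].
At the point, J = [[-12.0000, 0.7500], [1.0000, -7.0000]] (det J = 83.2500).
Solving J·Δ = −F gives Δ = (-0.0788, 1.7387).
Then the next iterate is (x, y)₁ = (0.4212, -1.2613).
Re-evaluating at (0.4212, -1.2613): F = (-0.587573, 3.029587), so ‖F‖₂ = 3.0860.

3.0860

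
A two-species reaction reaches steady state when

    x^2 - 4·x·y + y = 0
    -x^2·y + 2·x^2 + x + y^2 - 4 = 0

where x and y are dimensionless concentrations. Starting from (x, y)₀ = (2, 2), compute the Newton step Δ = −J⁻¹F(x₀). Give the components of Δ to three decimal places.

(-2.000, -0.286)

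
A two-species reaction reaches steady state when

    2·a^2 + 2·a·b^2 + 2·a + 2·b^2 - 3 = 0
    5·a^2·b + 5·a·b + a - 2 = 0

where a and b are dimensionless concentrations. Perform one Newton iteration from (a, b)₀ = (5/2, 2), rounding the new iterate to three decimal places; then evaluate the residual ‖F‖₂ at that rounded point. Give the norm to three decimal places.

27.374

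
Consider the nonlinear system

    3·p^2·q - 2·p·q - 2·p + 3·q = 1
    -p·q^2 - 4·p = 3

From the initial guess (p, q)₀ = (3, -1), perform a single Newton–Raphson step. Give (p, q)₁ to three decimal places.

At (3, -1): F = (-31.000, -18.000).
Jacobian J = [[6·p·q - 2·q - 2, 3·p^2 - 2·p + 3], [-q^2 - 4, -2·p·q]].
At the point, J = [[-18.000, 24.000], [-5.000, 6.000]] (det J = 12.000).
Solving J·Δ = −F gives Δ = (-20.500, -14.083).
Then the next iterate is (p, q)₁ = (-17.500, -15.083).

(-17.500, -15.083)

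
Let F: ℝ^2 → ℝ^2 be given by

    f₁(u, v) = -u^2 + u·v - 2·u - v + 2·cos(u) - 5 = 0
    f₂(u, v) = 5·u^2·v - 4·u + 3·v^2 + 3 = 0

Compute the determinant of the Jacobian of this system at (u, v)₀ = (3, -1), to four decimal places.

J = [[-2·u + v - 2·sin(u) - 2, u - 1], [10·u·v - 4, 5·u^2 + 6·v]].
At the point, J = [[-9.282240, 2.0000], [-34.0000, 39.0000]].
det J = -294.0074.

-294.0074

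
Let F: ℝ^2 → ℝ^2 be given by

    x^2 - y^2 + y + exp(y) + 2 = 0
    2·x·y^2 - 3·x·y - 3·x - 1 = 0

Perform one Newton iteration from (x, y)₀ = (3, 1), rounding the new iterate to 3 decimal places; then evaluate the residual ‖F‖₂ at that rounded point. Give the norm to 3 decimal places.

At (3, 1): F = (13.71828, -13.000).
Jacobian J = [[2·x, -2·y + exp(y) + 1], [2·y^2 - 3·y - 3, 4·x·y - 3·x]].
At the point, J = [[6.000, 1.71828], [-4.000, 3.000]] (det J = 24.87313).
Solving J·Δ = −F gives Δ = (-2.553, 0.930).
Then the next iterate is (x, y)₁ = (0.447, 1.930).
Re-evaluating at (0.447, 1.930): F = (7.29442, -1.59907), so ‖F‖₂ = 7.468.

7.468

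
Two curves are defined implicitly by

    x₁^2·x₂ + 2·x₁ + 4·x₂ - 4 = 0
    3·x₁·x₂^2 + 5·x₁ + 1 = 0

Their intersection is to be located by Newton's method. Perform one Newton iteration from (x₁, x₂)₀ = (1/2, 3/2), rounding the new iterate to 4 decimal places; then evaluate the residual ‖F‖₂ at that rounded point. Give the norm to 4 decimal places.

1.7784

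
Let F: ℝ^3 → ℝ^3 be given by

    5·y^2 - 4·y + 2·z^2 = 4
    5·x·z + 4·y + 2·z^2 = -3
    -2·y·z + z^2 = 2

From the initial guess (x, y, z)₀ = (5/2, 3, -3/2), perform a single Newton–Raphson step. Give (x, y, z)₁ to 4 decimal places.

(2.5543, 1.8611, -0.8519)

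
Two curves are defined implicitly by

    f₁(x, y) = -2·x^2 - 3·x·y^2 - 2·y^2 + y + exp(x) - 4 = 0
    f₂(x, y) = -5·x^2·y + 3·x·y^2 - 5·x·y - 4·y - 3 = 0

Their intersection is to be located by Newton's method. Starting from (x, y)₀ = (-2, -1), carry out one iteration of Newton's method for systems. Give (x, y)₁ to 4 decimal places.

(-1.4407, -1.8560)

At (-2, -1): F = (-8.864665, 5.0000).
Jacobian J = [[-4·x - 3·y^2 + exp(x), -6·x·y - 4·y + 1], [-10·x·y + 3·y^2 - 5·y, -5·x^2 + 6·x·y - 5·x - 4]].
At the point, J = [[5.135335, -7.0000], [-12.0000, -2.0000]] (det J = -94.270671).
Solving J·Δ = −F gives Δ = (0.5593, -0.8560).
Then the next iterate is (x, y)₁ = (-1.4407, -1.8560).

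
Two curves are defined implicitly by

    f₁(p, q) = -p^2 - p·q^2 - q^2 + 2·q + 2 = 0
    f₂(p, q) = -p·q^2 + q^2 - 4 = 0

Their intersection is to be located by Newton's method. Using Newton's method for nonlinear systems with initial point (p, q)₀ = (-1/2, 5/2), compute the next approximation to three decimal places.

(0.203, 2.369)

At (-1/2, 5/2): F = (3.625, 5.375).
Jacobian J = [[-2·p - q^2, -2·p·q - 2·q + 2], [-q^2, -2·p·q + 2·q]].
At the point, J = [[-5.250, -0.500], [-6.250, 7.500]] (det J = -42.500).
Solving J·Δ = −F gives Δ = (0.703, -0.131).
Then the next iterate is (p, q)₁ = (0.203, 2.369).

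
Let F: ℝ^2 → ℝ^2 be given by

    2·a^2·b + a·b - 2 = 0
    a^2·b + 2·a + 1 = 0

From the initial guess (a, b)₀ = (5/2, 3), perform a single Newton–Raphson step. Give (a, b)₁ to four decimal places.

(0.3974, 4.7590)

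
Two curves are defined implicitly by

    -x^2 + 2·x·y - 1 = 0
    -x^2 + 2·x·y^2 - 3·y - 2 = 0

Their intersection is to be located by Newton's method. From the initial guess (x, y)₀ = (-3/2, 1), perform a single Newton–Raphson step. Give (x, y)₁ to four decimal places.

At (-3/2, 1): F = (-6.2500, -10.2500).
Jacobian J = [[-2·x + 2·y, 2·x], [-2·x + 2·y^2, 4·x·y - 3]].
At the point, J = [[5.0000, -3.0000], [5.0000, -9.0000]] (det J = -30.0000).
Solving J·Δ = −F gives Δ = (0.8500, -0.6667).
Then the next iterate is (x, y)₁ = (-0.6500, 0.3333).

(-0.6500, 0.3333)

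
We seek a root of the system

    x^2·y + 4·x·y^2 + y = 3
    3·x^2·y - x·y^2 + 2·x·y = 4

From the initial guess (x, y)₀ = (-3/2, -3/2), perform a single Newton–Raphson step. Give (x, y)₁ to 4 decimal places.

(-0.6973, -1.0040)

At (-3/2, -3/2): F = (-21.3750, -6.2500).
Jacobian J = [[2·x·y + 4·y^2, x^2 + 8·x·y + 1], [6·x·y - y^2 + 2·y, 3·x^2 - 2·x·y + 2·x]].
At the point, J = [[13.5000, 21.2500], [8.2500, -0.7500]] (det J = -185.4375).
Solving J·Δ = −F gives Δ = (0.8027, 0.4960).
Then the next iterate is (x, y)₁ = (-0.6973, -1.0040).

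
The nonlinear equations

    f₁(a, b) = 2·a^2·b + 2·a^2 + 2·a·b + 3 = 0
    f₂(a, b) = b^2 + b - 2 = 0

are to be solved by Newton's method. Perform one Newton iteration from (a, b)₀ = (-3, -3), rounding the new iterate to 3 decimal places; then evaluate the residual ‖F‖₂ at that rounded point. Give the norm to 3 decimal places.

2.693

At (-3, -3): F = (-15.000, 4.000).
Jacobian J = [[4·a·b + 4·a + 2·b, 2·a^2 + 2·a], [0, 2·b + 1]].
At the point, J = [[18.000, 12.000], [0.000, -5.000]] (det J = -90.000).
Solving J·Δ = −F gives Δ = (0.300, 0.800).
Then the next iterate is (a, b)₁ = (-2.700, -2.200).
Re-evaluating at (-2.700, -2.200): F = (-2.616, 0.640), so ‖F‖₂ = 2.693.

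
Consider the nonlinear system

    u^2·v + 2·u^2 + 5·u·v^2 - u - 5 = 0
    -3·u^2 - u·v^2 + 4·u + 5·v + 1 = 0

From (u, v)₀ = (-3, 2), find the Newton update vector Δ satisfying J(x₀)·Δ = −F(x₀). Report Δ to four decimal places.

At (-3, 2): F = (-26.0000, -16.0000).
Jacobian J = [[2·u·v + 4·u + 5·v^2 - 1, u^2 + 10·u·v], [-6·u - v^2 + 4, -2·u·v + 5]].
At the point, J = [[-5.0000, -51.0000], [18.0000, 17.0000]] (det J = 833.0000).
Solving J·Δ = −F gives Δ = (1.5102, -0.6579).

(1.5102, -0.6579)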